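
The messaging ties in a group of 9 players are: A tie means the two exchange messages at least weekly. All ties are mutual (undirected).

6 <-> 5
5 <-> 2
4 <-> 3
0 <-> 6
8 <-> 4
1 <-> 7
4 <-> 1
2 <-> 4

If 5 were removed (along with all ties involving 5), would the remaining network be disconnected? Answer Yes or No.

Yes

Removing 5 leaves {1, 2, 3, 4, 7, and 8} with no path to {0 and 6}, so the network splits into 2 components. 5 is a cut vertex.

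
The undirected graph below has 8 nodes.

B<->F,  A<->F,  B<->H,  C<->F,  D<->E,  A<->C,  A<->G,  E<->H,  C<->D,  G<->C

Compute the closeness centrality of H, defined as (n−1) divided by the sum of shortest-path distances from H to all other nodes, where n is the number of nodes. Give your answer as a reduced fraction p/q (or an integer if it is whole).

Distances from H: A:3, B:1, C:3, D:2, E:1, F:2, G:4. Sum = 16.
n = 8, so closeness = 7/16.

7/16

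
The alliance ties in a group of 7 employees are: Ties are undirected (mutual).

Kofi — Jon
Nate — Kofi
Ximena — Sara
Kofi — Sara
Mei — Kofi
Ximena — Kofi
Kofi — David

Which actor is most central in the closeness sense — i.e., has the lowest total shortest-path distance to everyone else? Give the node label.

Kofi

Farness (sum of distances to all others) for each node — David:11, Jon:11, Kofi:6, Mei:11, Nate:11, Sara:10, Ximena:10.
The smallest farness is 6, for Kofi, so Kofi has the highest closeness.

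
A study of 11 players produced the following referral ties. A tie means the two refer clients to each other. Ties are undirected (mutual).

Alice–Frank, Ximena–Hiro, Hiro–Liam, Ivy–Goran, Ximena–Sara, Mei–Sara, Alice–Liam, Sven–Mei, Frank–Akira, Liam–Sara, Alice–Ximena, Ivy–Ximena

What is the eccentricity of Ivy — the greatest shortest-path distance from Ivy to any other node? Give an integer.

Distances from Ivy: Akira:4, Alice:2, Frank:3, Goran:1, Hiro:2, Liam:3, Mei:3, Sara:2, Sven:4, Ximena:1.
The largest is 4 (to Sven and Akira), so the eccentricity of Ivy is 4.

4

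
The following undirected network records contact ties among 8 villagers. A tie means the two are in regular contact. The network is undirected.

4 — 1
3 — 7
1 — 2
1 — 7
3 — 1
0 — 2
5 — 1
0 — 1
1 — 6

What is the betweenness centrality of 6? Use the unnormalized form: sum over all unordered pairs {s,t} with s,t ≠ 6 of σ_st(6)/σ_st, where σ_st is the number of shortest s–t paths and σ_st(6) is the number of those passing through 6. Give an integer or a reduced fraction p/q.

0

No shortest path between any pair of other nodes passes through 6.
Summing the contributions gives betweenness(6) = 0.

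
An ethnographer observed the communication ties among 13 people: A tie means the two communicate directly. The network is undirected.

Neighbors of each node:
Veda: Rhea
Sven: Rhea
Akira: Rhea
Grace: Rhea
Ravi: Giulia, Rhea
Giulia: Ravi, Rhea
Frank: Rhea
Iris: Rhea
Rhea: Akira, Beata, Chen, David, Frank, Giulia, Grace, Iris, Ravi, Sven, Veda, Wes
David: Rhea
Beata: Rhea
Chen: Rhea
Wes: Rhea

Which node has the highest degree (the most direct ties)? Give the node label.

Degrees — Akira:1, Beata:1, Chen:1, David:1, Frank:1, Giulia:2, Grace:1, Iris:1, Ravi:2, Rhea:12, Sven:1, Veda:1, Wes:1.
The maximum is 12, attained only by Rhea.

Rhea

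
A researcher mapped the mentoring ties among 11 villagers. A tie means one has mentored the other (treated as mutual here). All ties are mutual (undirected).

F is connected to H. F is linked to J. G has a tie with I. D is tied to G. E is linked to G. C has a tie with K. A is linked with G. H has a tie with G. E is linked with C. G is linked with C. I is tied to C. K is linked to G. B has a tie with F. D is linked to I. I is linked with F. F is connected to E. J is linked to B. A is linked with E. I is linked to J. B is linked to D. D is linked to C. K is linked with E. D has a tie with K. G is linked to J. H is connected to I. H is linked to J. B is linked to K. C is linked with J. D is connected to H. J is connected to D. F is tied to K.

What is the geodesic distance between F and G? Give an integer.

2

One shortest route is F – K – G, which uses 2 edges, and F and G are not directly tied, so nothing shorter exists. So d(F,G) = 2.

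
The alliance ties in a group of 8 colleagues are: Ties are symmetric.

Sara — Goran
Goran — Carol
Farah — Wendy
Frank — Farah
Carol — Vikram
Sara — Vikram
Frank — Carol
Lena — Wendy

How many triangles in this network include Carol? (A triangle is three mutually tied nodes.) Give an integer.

Carol's neighbors are Frank, Goran, and Vikram, but none of them are tied to each other, so no triangle contains Carol.

0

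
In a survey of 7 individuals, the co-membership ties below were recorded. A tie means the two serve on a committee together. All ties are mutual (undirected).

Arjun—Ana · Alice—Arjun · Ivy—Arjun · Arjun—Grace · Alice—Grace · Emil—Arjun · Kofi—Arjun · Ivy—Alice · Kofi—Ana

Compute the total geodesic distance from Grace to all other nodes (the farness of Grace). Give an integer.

Distances from Grace: Alice:1, Ana:2, Arjun:1, Emil:2, Ivy:2, Kofi:2.
Sum = 1 + 2 + 1 + 2 + 2 + 2 = 10.

10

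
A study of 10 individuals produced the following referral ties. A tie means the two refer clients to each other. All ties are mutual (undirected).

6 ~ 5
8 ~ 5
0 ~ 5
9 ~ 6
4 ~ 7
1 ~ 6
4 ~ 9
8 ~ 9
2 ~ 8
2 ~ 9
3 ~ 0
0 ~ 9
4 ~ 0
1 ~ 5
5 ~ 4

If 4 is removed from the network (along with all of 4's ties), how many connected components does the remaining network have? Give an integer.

Without 4, the remaining ties split the others into: {0, 1, 2, 3, 5, 6, 8, 9}; {7}.
That's 2 separate components.

2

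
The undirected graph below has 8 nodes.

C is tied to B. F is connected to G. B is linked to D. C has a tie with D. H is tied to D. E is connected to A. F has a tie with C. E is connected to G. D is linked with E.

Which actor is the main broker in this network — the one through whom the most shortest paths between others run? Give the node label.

Unnormalized betweenness of each node: A:0, B:0, C:7/2, D:21/2, E:17/2, F:3/2, G:2, H:0.
D has the largest value, 21/2, making it the main broker — the node through which the most shortest paths run.

D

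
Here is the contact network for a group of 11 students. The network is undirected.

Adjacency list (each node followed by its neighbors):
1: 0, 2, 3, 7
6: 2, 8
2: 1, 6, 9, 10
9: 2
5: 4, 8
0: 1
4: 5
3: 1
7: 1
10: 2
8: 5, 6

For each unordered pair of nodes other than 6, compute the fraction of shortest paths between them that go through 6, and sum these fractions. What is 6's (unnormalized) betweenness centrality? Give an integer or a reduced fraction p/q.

Pairs whose geodesics pass through 6 — 2–4: 1; 2–5: 1; 2–8: 1; 0–4: 1; 0–5: 1; 0–8: 1; 4–3: 1; 4–9: 1; 4–10: 1; 4–1: 1; 4–7: 1; 3–5: 1; 3–8: 1; 9–5: 1 … (+7 more pairs).
All other pairs contribute 0.
Summing the contributions gives betweenness(6) = 21.

21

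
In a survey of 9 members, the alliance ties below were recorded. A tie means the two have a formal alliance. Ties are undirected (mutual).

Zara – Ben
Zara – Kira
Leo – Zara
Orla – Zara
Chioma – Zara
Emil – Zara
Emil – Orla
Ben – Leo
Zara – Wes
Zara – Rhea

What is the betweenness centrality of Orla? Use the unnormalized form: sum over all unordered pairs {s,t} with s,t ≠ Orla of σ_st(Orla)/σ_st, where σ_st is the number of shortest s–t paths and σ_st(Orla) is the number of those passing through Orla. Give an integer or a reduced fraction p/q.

No shortest path between any pair of other nodes passes through Orla.
Summing the contributions gives betweenness(Orla) = 0.

0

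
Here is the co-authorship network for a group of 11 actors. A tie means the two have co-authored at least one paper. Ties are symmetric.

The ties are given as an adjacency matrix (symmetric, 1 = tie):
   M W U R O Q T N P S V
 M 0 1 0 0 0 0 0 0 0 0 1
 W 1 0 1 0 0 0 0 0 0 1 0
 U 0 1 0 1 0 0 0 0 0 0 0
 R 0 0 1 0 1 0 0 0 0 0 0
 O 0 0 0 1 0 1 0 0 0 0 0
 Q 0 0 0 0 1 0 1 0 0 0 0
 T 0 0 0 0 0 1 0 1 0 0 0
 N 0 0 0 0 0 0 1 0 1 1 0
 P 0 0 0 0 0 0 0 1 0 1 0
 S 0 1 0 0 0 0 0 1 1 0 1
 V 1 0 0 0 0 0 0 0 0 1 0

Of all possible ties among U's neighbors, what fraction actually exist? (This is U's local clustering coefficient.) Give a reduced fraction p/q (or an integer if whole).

0

U's neighbors: R and W (k = 2).
Possible neighbor pairs: C(2,2) = 1. Edges among them: none → e = 0.
Clustering(U) = 0/1.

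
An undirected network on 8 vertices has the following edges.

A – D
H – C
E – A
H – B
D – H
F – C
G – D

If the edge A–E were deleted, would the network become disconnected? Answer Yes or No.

Without the A–E edge there is no alternate route between A and E, so the network disconnects. It is a bridge.

Yes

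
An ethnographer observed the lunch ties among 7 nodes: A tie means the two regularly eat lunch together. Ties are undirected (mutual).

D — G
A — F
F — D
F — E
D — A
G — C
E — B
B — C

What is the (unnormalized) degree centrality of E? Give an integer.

2

E is directly tied to B and F. That is 2 neighbors, so the degree of E is 2.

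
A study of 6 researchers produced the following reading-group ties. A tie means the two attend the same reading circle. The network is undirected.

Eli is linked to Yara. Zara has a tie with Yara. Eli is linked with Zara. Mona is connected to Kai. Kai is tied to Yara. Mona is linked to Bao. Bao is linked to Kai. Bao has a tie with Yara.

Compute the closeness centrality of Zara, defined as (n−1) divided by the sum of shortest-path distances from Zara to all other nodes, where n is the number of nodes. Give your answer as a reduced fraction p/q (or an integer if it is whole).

5/9

Distances from Zara: Bao:2, Eli:1, Kai:2, Mona:3, Yara:1. Sum = 9.
n = 6, so closeness = 5/9.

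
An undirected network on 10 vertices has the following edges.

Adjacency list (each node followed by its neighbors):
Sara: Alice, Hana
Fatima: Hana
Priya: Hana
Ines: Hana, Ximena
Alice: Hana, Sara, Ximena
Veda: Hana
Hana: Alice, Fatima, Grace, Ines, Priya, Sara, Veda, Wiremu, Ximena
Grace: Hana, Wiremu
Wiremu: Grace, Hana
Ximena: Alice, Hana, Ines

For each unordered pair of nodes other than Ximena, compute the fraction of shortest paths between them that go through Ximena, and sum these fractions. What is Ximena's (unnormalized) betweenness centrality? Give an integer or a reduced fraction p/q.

1/2

Pairs whose geodesics pass through Ximena — Ines–Alice: 1/2.
All other pairs contribute 0.
Summing the contributions gives betweenness(Ximena) = 1/2.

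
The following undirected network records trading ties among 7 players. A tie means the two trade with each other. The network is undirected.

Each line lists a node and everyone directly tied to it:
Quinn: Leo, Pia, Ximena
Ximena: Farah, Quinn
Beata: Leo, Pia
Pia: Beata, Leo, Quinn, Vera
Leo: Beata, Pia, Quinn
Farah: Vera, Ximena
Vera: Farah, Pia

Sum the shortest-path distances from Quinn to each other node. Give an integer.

Distances from Quinn: Beata:2, Farah:2, Leo:1, Pia:1, Vera:2, Ximena:1.
Sum = 2 + 2 + 1 + 1 + 2 + 1 = 9.

9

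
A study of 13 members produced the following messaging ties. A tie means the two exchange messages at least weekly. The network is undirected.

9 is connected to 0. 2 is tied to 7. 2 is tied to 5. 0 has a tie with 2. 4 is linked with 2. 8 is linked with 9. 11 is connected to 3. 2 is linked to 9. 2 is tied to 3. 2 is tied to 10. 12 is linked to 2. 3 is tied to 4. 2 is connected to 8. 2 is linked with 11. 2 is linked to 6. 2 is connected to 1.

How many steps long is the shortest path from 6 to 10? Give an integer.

One shortest route is 6 – 2 – 10, which uses 2 edges, and 6 and 10 are not directly tied, so nothing shorter exists. So d(6,10) = 2.

2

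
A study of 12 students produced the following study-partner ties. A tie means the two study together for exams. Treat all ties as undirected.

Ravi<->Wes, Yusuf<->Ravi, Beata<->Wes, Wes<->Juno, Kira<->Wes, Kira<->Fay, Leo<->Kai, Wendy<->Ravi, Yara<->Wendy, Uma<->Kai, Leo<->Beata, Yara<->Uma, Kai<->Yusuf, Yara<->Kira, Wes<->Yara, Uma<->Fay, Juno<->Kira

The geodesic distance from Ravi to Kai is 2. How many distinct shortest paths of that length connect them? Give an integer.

1

The shortest distance is 2, and the only length-2 path is Ravi–Yusuf–Kai. So there is exactly 1 shortest path.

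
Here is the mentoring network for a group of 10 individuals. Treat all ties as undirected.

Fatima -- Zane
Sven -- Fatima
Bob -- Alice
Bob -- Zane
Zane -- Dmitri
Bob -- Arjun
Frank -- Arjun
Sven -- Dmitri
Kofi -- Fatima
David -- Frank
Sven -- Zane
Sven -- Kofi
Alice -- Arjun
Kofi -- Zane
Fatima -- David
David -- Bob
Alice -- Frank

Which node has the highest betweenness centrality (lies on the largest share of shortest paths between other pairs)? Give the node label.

Unnormalized betweenness of each node: Alice:47/60, Arjun:47/60, Bob:751/60, David:94/15, Dmitri:0, Fatima:349/60, Frank:5/3, Kofi:0, Sven:23/15, Zane:379/30.
Zane has the largest value, 379/30, making it the main broker — the node through which the most shortest paths run.

Zane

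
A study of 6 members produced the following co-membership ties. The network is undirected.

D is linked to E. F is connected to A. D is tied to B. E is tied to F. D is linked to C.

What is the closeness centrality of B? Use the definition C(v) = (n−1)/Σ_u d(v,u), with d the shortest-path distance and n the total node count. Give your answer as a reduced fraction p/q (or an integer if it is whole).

5/12

Distances from B: A:4, C:2, D:1, E:2, F:3. Sum = 12.
n = 6, so closeness = 5/12.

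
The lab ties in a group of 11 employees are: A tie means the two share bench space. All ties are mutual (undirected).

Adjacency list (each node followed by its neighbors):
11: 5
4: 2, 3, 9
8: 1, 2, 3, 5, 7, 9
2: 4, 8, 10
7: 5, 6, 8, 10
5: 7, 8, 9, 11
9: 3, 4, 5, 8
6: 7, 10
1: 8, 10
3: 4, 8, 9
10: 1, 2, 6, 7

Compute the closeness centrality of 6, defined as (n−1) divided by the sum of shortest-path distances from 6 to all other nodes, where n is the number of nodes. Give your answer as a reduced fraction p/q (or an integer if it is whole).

Distances from 6: 1:2, 2:2, 3:3, 4:3, 5:2, 7:1, 8:2, 9:3, 10:1, 11:3. Sum = 22.
n = 11, so closeness = 10/22 = 5/11.

5/11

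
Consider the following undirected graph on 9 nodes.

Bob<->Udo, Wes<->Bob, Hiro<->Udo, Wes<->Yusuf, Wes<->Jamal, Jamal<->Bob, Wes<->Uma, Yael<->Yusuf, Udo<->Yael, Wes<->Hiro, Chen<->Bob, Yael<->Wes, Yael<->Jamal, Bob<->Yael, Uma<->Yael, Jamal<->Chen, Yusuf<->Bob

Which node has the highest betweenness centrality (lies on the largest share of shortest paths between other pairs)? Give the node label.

Wes

Unnormalized betweenness of each node: Bob:35/6, Chen:0, Hiro:1/3, Jamal:11/6, Udo:4/3, Uma:0, Wes:7, Yael:14/3, Yusuf:0.
Wes has the largest value, 7, making it the main broker — the node through which the most shortest paths run.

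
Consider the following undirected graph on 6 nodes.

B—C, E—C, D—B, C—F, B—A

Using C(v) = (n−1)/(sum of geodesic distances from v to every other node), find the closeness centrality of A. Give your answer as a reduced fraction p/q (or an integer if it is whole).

5/11

Distances from A: B:1, C:2, D:2, E:3, F:3. Sum = 11.
n = 6, so closeness = 5/11.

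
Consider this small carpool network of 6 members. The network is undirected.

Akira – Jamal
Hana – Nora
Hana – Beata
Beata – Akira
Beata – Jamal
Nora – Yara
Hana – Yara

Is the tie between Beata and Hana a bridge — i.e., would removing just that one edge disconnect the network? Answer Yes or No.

Without the Beata–Hana edge there is no alternate route between Beata and Hana, so the network disconnects. It is a bridge.

Yes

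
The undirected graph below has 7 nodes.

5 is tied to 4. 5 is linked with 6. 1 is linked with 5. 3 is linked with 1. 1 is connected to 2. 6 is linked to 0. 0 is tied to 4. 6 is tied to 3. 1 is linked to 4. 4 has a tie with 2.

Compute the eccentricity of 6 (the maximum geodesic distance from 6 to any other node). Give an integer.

Distances from 6: 0:1, 1:2, 2:3, 3:1, 4:2, 5:1.
The largest is 3 (to 2), so the eccentricity of 6 is 3.

3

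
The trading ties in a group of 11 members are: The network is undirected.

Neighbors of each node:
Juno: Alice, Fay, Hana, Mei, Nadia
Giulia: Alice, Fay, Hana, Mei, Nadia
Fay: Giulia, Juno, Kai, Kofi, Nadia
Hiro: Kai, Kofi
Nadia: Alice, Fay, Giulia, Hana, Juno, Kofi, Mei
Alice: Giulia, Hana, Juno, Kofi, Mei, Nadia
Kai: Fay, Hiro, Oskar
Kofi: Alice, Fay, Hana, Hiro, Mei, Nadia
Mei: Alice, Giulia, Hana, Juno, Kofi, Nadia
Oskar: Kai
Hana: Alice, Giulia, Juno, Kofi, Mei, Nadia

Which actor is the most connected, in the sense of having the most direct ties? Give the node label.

Nadia

Degrees — Alice:6, Fay:5, Giulia:5, Hana:6, Hiro:2, Juno:5, Kai:3, Kofi:6, Mei:6, Nadia:7, Oskar:1.
The maximum is 7, attained only by Nadia.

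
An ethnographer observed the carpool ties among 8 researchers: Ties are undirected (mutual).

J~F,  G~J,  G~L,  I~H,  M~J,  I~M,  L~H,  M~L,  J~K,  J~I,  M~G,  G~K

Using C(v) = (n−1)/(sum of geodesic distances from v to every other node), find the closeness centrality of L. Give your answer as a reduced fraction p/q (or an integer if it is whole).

Distances from L: F:3, G:1, H:1, I:2, J:2, K:2, M:1. Sum = 12.
n = 8, so closeness = 7/12.

7/12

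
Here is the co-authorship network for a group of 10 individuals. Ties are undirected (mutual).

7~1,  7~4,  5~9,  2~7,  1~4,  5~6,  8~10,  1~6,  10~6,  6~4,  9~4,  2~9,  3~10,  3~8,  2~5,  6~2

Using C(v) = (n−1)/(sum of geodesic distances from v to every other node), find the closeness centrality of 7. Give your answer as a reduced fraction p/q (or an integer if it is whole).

Distances from 7: 1:1, 2:1, 3:4, 4:1, 5:2, 6:2, 8:4, 9:2, 10:3. Sum = 20.
n = 10, so closeness = 9/20.

9/20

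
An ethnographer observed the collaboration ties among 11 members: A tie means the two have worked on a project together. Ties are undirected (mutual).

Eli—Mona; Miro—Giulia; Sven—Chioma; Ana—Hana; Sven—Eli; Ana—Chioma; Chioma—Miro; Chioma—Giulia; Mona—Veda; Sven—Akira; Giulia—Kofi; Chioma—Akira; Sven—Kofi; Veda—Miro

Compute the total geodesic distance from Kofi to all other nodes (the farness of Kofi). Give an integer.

23

Distances from Kofi: Akira:2, Ana:3, Chioma:2, Eli:2, Giulia:1, Hana:4, Miro:2, Mona:3, Sven:1, Veda:3.
Sum = 2 + 3 + 2 + 2 + 1 + 4 + 2 + 3 + 1 + 3 = 23.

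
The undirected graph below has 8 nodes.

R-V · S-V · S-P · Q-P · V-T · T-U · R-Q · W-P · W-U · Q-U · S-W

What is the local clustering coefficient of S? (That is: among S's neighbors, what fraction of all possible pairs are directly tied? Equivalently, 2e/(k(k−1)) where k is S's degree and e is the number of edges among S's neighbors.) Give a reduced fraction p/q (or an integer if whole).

S's neighbors: P, V, and W (k = 3).
Possible neighbor pairs: C(3,2) = 3. Edges among them: P–W → e = 1.
Clustering(S) = 1/3.

1/3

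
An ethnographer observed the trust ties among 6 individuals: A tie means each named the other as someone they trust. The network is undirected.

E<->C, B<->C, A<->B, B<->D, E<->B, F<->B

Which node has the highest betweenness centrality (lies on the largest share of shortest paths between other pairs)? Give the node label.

Unnormalized betweenness of each node: A:0, B:9, C:0, D:0, E:0, F:0.
B has the largest value, 9, making it the main broker — the node through which the most shortest paths run.

B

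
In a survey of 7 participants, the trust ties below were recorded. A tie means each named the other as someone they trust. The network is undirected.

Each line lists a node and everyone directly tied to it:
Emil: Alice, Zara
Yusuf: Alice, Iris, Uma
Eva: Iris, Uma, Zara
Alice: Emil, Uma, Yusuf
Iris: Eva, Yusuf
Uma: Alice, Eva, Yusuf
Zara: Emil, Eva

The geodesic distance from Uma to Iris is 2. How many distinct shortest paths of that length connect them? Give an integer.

2

The shortest distance is 2. The length-2 paths are: Uma–Yusuf–Iris; Uma–Eva–Iris.
That gives 2 distinct shortest paths.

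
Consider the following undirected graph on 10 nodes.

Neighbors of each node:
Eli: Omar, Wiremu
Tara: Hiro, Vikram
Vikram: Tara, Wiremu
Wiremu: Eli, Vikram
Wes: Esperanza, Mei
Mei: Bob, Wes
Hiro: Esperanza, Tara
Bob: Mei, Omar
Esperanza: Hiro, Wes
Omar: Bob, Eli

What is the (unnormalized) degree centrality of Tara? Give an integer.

2

Tara is directly tied to Hiro and Vikram. That is 2 neighbors, so the degree of Tara is 2.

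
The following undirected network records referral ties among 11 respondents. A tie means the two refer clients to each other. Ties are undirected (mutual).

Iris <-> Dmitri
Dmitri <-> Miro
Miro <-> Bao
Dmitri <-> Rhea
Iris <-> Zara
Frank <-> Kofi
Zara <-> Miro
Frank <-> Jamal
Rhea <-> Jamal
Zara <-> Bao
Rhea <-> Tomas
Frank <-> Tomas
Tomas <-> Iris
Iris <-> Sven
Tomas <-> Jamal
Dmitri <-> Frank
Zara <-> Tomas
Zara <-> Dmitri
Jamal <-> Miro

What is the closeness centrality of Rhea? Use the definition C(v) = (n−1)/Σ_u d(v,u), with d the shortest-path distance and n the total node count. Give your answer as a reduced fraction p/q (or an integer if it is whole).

Distances from Rhea: Bao:3, Dmitri:1, Frank:2, Iris:2, Jamal:1, Kofi:3, Miro:2, Sven:3, Tomas:1, Zara:2. Sum = 20.
n = 11, so closeness = 10/20 = 1/2.

1/2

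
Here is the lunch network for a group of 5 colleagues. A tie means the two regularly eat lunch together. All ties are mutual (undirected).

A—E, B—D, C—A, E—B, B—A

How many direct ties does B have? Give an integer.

3

B is directly tied to A, D, and E. That is 3 neighbors, so the degree of B is 3.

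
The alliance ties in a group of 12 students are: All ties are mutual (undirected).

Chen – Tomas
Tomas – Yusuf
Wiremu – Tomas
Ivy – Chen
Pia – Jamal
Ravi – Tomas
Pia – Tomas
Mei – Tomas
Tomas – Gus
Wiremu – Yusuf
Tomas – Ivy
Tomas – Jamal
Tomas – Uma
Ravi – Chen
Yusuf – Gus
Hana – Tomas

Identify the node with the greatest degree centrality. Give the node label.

Degrees — Chen:3, Gus:2, Hana:1, Ivy:2, Jamal:2, Mei:1, Pia:2, Ravi:2, Tomas:11, Uma:1, Wiremu:2, Yusuf:3.
The maximum is 11, attained only by Tomas.

Tomas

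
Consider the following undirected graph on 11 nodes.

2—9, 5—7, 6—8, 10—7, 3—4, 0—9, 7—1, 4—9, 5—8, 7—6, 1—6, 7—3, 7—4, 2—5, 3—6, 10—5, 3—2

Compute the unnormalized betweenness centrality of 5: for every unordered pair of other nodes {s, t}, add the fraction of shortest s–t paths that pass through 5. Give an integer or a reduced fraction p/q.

23/3

Pairs whose geodesics pass through 5 — 1–2: 1/3; 7–8: 1/2; 7–2: 1/2; 4–8: 1/3; 8–9: 1; 8–2: 1; 8–0: 1; 8–10: 1; 9–10: 1/2; 2–10: 1; 0–10: 1/2.
All other pairs contribute 0.
Summing the contributions gives betweenness(5) = 23/3.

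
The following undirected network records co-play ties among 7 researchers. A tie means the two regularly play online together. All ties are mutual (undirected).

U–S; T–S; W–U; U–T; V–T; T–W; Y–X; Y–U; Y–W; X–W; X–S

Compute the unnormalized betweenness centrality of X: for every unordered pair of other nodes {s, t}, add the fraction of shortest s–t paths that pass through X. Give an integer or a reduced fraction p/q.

Pairs whose geodesics pass through X — Y–S: 1/2; W–S: 1/3.
All other pairs contribute 0.
Summing the contributions gives betweenness(X) = 5/6.

5/6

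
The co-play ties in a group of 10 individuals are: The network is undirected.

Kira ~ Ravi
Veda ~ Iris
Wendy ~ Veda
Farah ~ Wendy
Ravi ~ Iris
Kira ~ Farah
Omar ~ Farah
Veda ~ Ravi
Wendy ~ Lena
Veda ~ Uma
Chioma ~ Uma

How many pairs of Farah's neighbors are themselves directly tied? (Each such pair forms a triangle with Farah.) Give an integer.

0

Farah's neighbors are Kira, Omar, and Wendy, but none of them are tied to each other, so no triangle contains Farah.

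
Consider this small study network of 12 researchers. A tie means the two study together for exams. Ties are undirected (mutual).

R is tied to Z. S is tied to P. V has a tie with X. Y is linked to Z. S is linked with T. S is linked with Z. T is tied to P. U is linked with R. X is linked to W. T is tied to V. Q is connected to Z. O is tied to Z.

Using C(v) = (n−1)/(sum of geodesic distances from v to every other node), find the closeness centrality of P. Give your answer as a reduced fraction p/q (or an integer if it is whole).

11/29

Distances from P: O:3, Q:3, R:3, S:1, T:1, U:4, V:2, W:4, X:3, Y:3, Z:2. Sum = 29.
n = 12, so closeness = 11/29.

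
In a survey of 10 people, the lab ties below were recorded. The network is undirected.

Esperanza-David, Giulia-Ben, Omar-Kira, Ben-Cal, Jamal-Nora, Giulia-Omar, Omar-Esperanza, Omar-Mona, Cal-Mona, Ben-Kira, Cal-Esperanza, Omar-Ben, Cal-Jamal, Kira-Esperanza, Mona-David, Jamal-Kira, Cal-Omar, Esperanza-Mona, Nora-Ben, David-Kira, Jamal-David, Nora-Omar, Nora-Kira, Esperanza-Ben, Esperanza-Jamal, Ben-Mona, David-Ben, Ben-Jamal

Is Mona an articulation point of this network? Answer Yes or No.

Even without Mona, every remaining node can still reach every other (the residual graph is connected), so Mona is not a cut vertex.

No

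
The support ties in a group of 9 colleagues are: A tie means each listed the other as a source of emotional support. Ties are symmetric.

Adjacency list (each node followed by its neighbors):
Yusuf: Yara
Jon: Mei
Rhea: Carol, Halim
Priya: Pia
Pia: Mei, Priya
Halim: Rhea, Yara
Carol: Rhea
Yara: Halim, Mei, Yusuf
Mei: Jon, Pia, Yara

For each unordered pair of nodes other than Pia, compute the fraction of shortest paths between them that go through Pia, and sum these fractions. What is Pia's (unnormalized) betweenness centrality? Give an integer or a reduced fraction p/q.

Pairs whose geodesics pass through Pia — Yusuf–Priya: 1; Jon–Priya: 1; Priya–Yara: 1; Priya–Halim: 1; Priya–Rhea: 1; Priya–Carol: 1; Priya–Mei: 1.
All other pairs contribute 0.
Summing the contributions gives betweenness(Pia) = 7.

7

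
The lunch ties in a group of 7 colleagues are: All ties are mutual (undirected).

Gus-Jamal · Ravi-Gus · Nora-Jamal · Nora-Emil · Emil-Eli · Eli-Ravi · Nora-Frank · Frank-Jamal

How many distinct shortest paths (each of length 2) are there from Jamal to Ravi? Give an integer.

1

The shortest distance is 2, and the only length-2 path is Jamal–Gus–Ravi. So there is exactly 1 shortest path.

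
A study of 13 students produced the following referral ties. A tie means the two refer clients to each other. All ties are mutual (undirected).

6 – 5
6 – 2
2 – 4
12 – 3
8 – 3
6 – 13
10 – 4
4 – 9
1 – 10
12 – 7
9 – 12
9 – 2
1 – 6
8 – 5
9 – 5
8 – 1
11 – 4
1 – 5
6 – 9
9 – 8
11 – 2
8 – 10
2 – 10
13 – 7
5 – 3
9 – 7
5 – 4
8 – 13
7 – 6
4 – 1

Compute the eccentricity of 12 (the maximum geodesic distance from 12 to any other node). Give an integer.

3

Distances from 12: 1:3, 2:2, 3:1, 4:2, 5:2, 6:2, 7:1, 8:2, 9:1, 10:3, 11:3, 13:2.
The largest is 3 (to 1, 10, and 11), so the eccentricity of 12 is 3.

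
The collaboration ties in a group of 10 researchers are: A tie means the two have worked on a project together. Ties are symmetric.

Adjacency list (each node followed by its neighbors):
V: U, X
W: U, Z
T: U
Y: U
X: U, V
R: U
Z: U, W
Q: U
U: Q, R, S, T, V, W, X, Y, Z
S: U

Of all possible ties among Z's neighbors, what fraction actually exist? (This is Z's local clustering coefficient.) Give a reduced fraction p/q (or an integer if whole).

1

Z's neighbors: U and W (k = 2).
Possible neighbor pairs: C(2,2) = 1. Edges among them: U–W → e = 1.
Clustering(Z) = 1/1.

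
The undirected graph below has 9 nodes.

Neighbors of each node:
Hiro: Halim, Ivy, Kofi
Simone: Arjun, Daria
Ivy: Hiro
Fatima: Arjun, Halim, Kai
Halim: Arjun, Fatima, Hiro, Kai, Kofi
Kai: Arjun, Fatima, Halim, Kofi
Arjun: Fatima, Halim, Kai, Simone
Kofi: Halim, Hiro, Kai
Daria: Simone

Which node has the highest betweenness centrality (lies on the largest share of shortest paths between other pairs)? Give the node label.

Unnormalized betweenness of each node: Arjun:12, Daria:0, Fatima:0, Halim:11, Hiro:7, Ivy:0, Kai:2, Kofi:1, Simone:7.
Arjun has the largest value, 12, making it the main broker — the node through which the most shortest paths run.

Arjun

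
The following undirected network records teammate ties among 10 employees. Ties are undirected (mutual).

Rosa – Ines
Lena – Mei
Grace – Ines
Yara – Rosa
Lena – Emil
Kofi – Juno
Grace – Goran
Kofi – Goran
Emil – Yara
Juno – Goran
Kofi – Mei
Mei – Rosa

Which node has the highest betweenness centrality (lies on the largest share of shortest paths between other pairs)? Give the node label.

Unnormalized betweenness of each node: Emil:1, Goran:9/2, Grace:7/2, Ines:5, Juno:0, Kofi:10, Lena:4, Mei:29/2, Rosa:23/2, Yara:3.
Mei has the largest value, 29/2, making it the main broker — the node through which the most shortest paths run.

Mei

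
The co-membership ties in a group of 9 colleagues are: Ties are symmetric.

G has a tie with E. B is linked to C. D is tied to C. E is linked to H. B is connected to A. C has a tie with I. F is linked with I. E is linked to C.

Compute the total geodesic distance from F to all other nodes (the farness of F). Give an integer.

Distances from F: A:4, B:3, C:2, D:3, E:3, G:4, H:4, I:1.
Sum = 4 + 3 + 2 + 3 + 3 + 4 + 4 + 1 = 24.

24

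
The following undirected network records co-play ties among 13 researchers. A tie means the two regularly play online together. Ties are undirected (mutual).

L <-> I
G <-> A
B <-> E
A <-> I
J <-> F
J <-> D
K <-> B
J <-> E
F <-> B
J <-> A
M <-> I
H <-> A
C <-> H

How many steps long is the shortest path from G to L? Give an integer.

3

One shortest route is G – A – I – L, which uses 3 edges, and at distance 2 from G we only reach {H, I, J}, which does not include L. So d(G,L) = 3.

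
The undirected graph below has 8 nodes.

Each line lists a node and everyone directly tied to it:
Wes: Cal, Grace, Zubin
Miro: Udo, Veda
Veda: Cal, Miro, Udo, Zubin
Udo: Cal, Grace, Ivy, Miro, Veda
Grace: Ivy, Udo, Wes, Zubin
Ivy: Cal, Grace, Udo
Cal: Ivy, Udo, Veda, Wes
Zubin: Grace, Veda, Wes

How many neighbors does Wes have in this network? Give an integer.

Wes is directly tied to Cal, Grace, and Zubin. That is 3 neighbors, so the degree of Wes is 3.

3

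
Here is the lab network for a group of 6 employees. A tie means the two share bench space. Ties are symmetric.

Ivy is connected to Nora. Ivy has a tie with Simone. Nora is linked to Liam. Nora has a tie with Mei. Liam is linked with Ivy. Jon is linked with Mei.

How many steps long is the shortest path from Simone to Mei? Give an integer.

3

One shortest route is Simone – Ivy – Nora – Mei, which uses 3 edges, and at distance 2 from Simone we only reach {Liam, Nora}, which does not include Mei. So d(Simone,Mei) = 3.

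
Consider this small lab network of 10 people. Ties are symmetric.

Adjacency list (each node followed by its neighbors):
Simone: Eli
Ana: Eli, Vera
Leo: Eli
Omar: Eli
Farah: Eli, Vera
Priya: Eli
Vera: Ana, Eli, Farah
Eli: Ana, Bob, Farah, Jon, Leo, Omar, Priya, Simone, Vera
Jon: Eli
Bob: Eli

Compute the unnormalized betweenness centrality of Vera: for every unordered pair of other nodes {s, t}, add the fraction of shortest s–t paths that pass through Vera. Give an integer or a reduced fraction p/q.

Pairs whose geodesics pass through Vera — Ana–Farah: 1/2.
All other pairs contribute 0.
Summing the contributions gives betweenness(Vera) = 1/2.

1/2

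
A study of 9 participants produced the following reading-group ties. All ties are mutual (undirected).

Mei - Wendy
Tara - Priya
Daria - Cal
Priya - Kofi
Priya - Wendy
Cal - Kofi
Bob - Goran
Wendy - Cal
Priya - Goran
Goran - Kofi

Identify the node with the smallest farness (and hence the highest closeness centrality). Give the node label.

Farness (sum of distances to all others) for each node — Bob:22, Cal:15, Daria:22, Goran:15, Kofi:14, Mei:21, Priya:13, Tara:20, Wendy:14.
The smallest farness is 13, for Priya, so Priya has the highest closeness.

Priya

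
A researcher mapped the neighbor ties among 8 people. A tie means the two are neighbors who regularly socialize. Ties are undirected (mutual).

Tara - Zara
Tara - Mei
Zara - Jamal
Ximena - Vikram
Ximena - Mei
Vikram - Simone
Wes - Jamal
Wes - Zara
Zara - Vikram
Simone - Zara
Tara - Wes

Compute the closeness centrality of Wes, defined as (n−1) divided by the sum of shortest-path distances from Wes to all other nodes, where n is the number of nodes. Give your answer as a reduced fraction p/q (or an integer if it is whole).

7/12

Distances from Wes: Jamal:1, Mei:2, Simone:2, Tara:1, Vikram:2, Ximena:3, Zara:1. Sum = 12.
n = 8, so closeness = 7/12.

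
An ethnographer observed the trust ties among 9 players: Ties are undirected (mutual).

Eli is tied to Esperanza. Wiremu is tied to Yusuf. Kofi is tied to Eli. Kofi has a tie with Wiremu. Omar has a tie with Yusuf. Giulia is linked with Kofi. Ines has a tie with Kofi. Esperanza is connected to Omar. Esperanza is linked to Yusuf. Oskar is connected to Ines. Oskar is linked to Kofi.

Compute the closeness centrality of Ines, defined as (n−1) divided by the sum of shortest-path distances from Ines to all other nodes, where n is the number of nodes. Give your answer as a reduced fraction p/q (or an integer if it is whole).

4/9

Distances from Ines: Eli:2, Esperanza:3, Giulia:2, Kofi:1, Omar:4, Oskar:1, Wiremu:2, Yusuf:3. Sum = 18.
n = 9, so closeness = 8/18 = 4/9.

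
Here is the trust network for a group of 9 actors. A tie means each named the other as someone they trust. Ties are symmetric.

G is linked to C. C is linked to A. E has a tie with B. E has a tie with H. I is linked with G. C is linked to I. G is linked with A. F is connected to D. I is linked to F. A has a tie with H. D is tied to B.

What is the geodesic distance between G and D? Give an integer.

3

One shortest route is G – I – F – D, which uses 3 edges, and at distance 2 from G we only reach {F, H}, which does not include D. So d(G,D) = 3.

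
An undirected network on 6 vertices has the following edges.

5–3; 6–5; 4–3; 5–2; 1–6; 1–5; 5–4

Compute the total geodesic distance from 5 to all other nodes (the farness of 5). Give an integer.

5

Distances from 5: 1:1, 2:1, 3:1, 4:1, 6:1.
Sum = 1 + 1 + 1 + 1 + 1 = 5.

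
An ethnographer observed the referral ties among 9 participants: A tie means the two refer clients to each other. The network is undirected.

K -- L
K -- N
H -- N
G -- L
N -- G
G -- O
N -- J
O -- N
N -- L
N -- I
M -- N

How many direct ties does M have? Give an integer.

M is directly tied to N. That is 1 neighbor, so the degree of M is 1.

1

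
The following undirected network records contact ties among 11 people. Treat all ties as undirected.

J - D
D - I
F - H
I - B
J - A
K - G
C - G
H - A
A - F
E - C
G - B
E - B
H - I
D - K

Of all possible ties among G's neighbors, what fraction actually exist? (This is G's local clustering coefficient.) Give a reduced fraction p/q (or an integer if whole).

0

G's neighbors: B, C, and K (k = 3).
Possible neighbor pairs: C(3,2) = 3. Edges among them: none → e = 0.
Clustering(G) = 0/3 = 0.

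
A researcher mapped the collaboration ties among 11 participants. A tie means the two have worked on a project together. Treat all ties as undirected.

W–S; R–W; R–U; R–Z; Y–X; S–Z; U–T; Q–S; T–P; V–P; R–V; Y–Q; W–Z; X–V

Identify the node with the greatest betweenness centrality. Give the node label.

R

Unnormalized betweenness of each node: P:10/3, Q:4, R:56/3, S:20/3, T:1, U:14/3, V:46/3, W:23/6, X:22/3, Y:13/3, Z:23/6.
R has the largest value, 56/3, making it the main broker — the node through which the most shortest paths run.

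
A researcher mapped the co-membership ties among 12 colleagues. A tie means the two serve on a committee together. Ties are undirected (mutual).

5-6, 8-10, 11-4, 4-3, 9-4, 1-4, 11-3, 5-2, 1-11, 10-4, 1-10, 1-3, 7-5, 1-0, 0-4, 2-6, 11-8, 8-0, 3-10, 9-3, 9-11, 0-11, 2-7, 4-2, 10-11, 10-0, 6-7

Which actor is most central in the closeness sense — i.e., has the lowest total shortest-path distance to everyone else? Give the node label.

Farness (sum of distances to all others) for each node — 0:20, 1:20, 2:19, 3:20, 4:15, 5:27, 6:27, 7:27, 8:26, 9:22, 10:19, 11:18.
The smallest farness is 15, for 4, so 4 has the highest closeness.

4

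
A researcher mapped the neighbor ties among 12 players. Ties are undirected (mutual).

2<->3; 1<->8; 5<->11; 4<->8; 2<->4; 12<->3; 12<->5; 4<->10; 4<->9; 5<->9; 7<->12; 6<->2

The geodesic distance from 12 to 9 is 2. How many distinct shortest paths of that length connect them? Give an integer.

1

The shortest distance is 2, and the only length-2 path is 12–5–9. So there is exactly 1 shortest path.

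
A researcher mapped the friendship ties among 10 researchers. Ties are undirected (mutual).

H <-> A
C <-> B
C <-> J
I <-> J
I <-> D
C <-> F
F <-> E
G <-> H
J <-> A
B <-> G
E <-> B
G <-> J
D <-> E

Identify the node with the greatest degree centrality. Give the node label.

Degrees — A:2, B:3, C:3, D:2, E:3, F:2, G:3, H:2, I:2, J:4.
The maximum is 4, attained only by J.

J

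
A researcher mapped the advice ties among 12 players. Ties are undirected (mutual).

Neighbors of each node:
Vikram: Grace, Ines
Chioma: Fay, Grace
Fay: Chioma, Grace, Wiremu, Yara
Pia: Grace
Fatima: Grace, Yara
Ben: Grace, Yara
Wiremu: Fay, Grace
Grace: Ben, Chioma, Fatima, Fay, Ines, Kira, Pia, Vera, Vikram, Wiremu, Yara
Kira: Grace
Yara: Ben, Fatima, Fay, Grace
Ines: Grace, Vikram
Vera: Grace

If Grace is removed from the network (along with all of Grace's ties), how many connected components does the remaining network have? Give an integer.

Without Grace, the remaining ties split the others into: {Kira}; {Ben, Chioma, Fatima, Fay, Wiremu, Yara}; {Ines, Vikram}; {Vera}; {Pia}.
That's 5 separate components.

5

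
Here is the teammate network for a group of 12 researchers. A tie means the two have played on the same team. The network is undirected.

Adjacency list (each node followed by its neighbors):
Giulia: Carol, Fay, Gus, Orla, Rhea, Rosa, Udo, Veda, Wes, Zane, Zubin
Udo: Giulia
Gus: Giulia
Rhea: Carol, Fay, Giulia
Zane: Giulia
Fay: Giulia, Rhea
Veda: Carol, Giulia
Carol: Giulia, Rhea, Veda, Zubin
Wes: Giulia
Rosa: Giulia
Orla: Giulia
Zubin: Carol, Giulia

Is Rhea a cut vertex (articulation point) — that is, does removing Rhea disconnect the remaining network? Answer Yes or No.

No

Even without Rhea, every remaining node can still reach every other (the residual graph is connected), so Rhea is not a cut vertex.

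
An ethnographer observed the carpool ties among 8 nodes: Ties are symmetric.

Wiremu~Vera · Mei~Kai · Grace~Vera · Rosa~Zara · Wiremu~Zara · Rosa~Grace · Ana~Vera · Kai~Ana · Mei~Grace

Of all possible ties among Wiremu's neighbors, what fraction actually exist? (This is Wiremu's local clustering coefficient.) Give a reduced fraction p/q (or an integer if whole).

Wiremu's neighbors: Vera and Zara (k = 2).
Possible neighbor pairs: C(2,2) = 1. Edges among them: none → e = 0.
Clustering(Wiremu) = 0/1.

0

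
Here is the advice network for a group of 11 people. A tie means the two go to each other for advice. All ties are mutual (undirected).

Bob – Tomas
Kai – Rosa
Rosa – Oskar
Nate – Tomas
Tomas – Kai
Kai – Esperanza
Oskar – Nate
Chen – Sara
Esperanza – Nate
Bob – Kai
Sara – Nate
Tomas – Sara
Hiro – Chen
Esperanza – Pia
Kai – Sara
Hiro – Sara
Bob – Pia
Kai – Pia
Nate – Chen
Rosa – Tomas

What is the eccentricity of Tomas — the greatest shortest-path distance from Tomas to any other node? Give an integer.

2

Distances from Tomas: Bob:1, Chen:2, Esperanza:2, Hiro:2, Kai:1, Nate:1, Oskar:2, Pia:2, Rosa:1, Sara:1.
The largest is 2 (to Esperanza, Pia, Oskar, Chen, and Hiro), so the eccentricity of Tomas is 2.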